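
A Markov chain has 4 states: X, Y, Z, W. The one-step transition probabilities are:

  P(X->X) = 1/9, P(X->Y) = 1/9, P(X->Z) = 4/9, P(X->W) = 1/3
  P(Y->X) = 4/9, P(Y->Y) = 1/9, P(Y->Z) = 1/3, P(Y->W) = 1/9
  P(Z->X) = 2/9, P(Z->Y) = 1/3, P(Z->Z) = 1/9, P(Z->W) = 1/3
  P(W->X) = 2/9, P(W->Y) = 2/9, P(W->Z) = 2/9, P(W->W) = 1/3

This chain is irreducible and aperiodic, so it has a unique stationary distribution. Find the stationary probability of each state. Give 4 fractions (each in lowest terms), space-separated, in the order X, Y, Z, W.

Answer: 121/503 102/503 135/503 145/503

Derivation:
The stationary distribution satisfies pi = pi * P, i.e.:
  pi_X = 1/9*pi_X + 4/9*pi_Y + 2/9*pi_Z + 2/9*pi_W
  pi_Y = 1/9*pi_X + 1/9*pi_Y + 1/3*pi_Z + 2/9*pi_W
  pi_Z = 4/9*pi_X + 1/3*pi_Y + 1/9*pi_Z + 2/9*pi_W
  pi_W = 1/3*pi_X + 1/9*pi_Y + 1/3*pi_Z + 1/3*pi_W
with normalization: pi_X + pi_Y + pi_Z + pi_W = 1.

Using the first 3 balance equations plus normalization, the linear system A*pi = b is:
  [-8/9, 4/9, 2/9, 2/9] . pi = 0
  [1/9, -8/9, 1/3, 2/9] . pi = 0
  [4/9, 1/3, -8/9, 2/9] . pi = 0
  [1, 1, 1, 1] . pi = 1

Solving yields:
  pi_X = 121/503
  pi_Y = 102/503
  pi_Z = 135/503
  pi_W = 145/503

Verification (pi * P):
  121/503*1/9 + 102/503*4/9 + 135/503*2/9 + 145/503*2/9 = 121/503 = pi_X  (ok)
  121/503*1/9 + 102/503*1/9 + 135/503*1/3 + 145/503*2/9 = 102/503 = pi_Y  (ok)
  121/503*4/9 + 102/503*1/3 + 135/503*1/9 + 145/503*2/9 = 135/503 = pi_Z  (ok)
  121/503*1/3 + 102/503*1/9 + 135/503*1/3 + 145/503*1/3 = 145/503 = pi_W  (ok)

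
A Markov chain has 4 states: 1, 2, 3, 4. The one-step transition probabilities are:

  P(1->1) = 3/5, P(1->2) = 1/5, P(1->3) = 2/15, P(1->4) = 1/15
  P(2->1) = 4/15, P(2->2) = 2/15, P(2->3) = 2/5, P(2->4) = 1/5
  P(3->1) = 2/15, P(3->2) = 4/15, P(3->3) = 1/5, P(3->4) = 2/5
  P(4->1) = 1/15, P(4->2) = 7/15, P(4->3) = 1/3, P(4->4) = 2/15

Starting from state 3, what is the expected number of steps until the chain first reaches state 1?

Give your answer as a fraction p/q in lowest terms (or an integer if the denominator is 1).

Let h_i = expected steps to first reach 1 from state i.
Boundary: h_1 = 0.
First-step equations for the other states:
  h_2 = 1 + 4/15*h_1 + 2/15*h_2 + 2/5*h_3 + 1/5*h_4
  h_3 = 1 + 2/15*h_1 + 4/15*h_2 + 1/5*h_3 + 2/5*h_4
  h_4 = 1 + 1/15*h_1 + 7/15*h_2 + 1/3*h_3 + 2/15*h_4

Substituting h_1 = 0 and rearranging gives the linear system (I - Q) h = 1:
  [13/15, -2/5, -1/5] . (h_2, h_3, h_4) = 1
  [-4/15, 4/5, -2/5] . (h_2, h_3, h_4) = 1
  [-7/15, -1/3, 13/15] . (h_2, h_3, h_4) = 1

Solving yields:
  h_2 = 1455/254
  h_3 = 830/127
  h_4 = 1715/254

Starting state is 3, so the expected hitting time is h_3 = 830/127.

Answer: 830/127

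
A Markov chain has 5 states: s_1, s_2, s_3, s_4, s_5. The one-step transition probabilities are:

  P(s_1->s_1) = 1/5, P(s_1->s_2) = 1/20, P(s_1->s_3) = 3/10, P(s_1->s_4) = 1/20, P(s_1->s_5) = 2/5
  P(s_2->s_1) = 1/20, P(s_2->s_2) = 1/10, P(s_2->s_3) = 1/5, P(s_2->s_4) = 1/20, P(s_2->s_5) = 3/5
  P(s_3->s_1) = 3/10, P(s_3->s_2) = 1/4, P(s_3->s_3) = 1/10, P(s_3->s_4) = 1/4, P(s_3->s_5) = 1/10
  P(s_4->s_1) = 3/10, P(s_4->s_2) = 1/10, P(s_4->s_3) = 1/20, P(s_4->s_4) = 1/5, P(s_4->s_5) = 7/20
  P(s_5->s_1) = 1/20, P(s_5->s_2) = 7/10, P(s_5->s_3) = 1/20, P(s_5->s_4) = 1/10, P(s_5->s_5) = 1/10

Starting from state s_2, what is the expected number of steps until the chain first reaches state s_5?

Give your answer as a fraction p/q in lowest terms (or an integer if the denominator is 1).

Let h_i = expected steps to first reach s_5 from state i.
Boundary: h_s_5 = 0.
First-step equations for the other states:
  h_s_1 = 1 + 1/5*h_s_1 + 1/20*h_s_2 + 3/10*h_s_3 + 1/20*h_s_4 + 2/5*h_s_5
  h_s_2 = 1 + 1/20*h_s_1 + 1/10*h_s_2 + 1/5*h_s_3 + 1/20*h_s_4 + 3/5*h_s_5
  h_s_3 = 1 + 3/10*h_s_1 + 1/4*h_s_2 + 1/10*h_s_3 + 1/4*h_s_4 + 1/10*h_s_5
  h_s_4 = 1 + 3/10*h_s_1 + 1/10*h_s_2 + 1/20*h_s_3 + 1/5*h_s_4 + 7/20*h_s_5

Substituting h_s_5 = 0 and rearranging gives the linear system (I - Q) h = 1:
  [4/5, -1/20, -3/10, -1/20] . (h_s_1, h_s_2, h_s_3, h_s_4) = 1
  [-1/20, 9/10, -1/5, -1/20] . (h_s_1, h_s_2, h_s_3, h_s_4) = 1
  [-3/10, -1/4, 9/10, -1/4] . (h_s_1, h_s_2, h_s_3, h_s_4) = 1
  [-3/10, -1/10, -1/20, 4/5] . (h_s_1, h_s_2, h_s_3, h_s_4) = 1

Solving yields:
  h_s_1 = 16552/5791
  h_s_2 = 12704/5791
  h_s_3 = 20004/5791
  h_s_4 = 16284/5791

Starting state is s_2, so the expected hitting time is h_s_2 = 12704/5791.

Answer: 12704/5791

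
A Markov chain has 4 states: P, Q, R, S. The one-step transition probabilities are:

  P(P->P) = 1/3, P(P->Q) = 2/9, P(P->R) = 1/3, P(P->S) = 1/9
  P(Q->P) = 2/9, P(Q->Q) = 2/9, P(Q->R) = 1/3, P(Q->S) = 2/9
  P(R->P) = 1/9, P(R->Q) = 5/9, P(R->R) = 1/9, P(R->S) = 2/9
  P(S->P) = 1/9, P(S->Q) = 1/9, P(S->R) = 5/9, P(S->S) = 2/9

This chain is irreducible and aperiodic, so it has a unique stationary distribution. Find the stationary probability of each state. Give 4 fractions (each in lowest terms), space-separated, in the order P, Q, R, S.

The stationary distribution satisfies pi = pi * P, i.e.:
  pi_P = 1/3*pi_P + 2/9*pi_Q + 1/9*pi_R + 1/9*pi_S
  pi_Q = 2/9*pi_P + 2/9*pi_Q + 5/9*pi_R + 1/9*pi_S
  pi_R = 1/3*pi_P + 1/3*pi_Q + 1/9*pi_R + 5/9*pi_S
  pi_S = 1/9*pi_P + 2/9*pi_Q + 2/9*pi_R + 2/9*pi_S
with normalization: pi_P + pi_Q + pi_R + pi_S = 1.

Using the first 3 balance equations plus normalization, the linear system A*pi = b is:
  [-2/3, 2/9, 1/9, 1/9] . pi = 0
  [2/9, -7/9, 5/9, 1/9] . pi = 0
  [1/3, 1/3, -8/9, 5/9] . pi = 0
  [1, 1, 1, 1] . pi = 1

Solving yields:
  pi_P = 145/779
  pi_Q = 236/779
  pi_R = 241/779
  pi_S = 157/779

Verification (pi * P):
  145/779*1/3 + 236/779*2/9 + 241/779*1/9 + 157/779*1/9 = 145/779 = pi_P  (ok)
  145/779*2/9 + 236/779*2/9 + 241/779*5/9 + 157/779*1/9 = 236/779 = pi_Q  (ok)
  145/779*1/3 + 236/779*1/3 + 241/779*1/9 + 157/779*5/9 = 241/779 = pi_R  (ok)
  145/779*1/9 + 236/779*2/9 + 241/779*2/9 + 157/779*2/9 = 157/779 = pi_S  (ok)

Answer: 145/779 236/779 241/779 157/779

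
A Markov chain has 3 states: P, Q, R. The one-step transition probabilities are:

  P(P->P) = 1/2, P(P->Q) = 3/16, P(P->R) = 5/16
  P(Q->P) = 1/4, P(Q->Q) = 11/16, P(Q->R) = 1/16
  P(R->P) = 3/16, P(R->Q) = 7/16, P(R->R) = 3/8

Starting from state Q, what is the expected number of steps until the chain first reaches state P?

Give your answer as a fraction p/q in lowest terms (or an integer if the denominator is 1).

Answer: 176/43

Derivation:
Let h_i = expected steps to first reach P from state i.
Boundary: h_P = 0.
First-step equations for the other states:
  h_Q = 1 + 1/4*h_P + 11/16*h_Q + 1/16*h_R
  h_R = 1 + 3/16*h_P + 7/16*h_Q + 3/8*h_R

Substituting h_P = 0 and rearranging gives the linear system (I - Q) h = 1:
  [5/16, -1/16] . (h_Q, h_R) = 1
  [-7/16, 5/8] . (h_Q, h_R) = 1

Solving yields:
  h_Q = 176/43
  h_R = 192/43

Starting state is Q, so the expected hitting time is h_Q = 176/43.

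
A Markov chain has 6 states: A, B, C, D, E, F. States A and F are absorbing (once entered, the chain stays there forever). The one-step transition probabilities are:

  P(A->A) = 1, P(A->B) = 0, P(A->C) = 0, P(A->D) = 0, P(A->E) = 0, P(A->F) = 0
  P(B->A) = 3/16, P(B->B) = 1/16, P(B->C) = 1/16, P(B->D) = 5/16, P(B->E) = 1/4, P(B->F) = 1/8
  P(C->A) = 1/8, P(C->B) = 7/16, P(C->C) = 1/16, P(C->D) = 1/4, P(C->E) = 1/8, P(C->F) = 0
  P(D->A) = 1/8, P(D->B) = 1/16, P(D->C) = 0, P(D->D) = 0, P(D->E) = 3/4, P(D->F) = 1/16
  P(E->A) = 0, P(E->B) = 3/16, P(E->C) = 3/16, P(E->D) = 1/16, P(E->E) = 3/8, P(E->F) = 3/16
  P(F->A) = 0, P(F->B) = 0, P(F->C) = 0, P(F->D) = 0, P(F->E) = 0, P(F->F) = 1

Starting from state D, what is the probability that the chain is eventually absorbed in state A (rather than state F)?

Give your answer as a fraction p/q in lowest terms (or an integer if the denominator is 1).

Let a_i = P(absorbed in A | start in state i).
Boundary conditions: a_A = 1, a_F = 0.
For each transient state i, a_i = sum_j P(i->j) * a_j:
  a_B = 3/16*a_A + 1/16*a_B + 1/16*a_C + 5/16*a_D + 1/4*a_E + 1/8*a_F
  a_C = 1/8*a_A + 7/16*a_B + 1/16*a_C + 1/4*a_D + 1/8*a_E + 0*a_F
  a_D = 1/8*a_A + 1/16*a_B + 0*a_C + 0*a_D + 3/4*a_E + 1/16*a_F
  a_E = 0*a_A + 3/16*a_B + 3/16*a_C + 1/16*a_D + 3/8*a_E + 3/16*a_F

Substituting a_A = 1 and a_F = 0, rearrange to (I - Q) a = r where r[i] = P(i -> A):
  [15/16, -1/16, -5/16, -1/4] . (a_B, a_C, a_D, a_E) = 3/16
  [-7/16, 15/16, -1/4, -1/8] . (a_B, a_C, a_D, a_E) = 1/8
  [-1/16, 0, 1, -3/4] . (a_B, a_C, a_D, a_E) = 1/8
  [-3/16, -3/16, -1/16, 5/8] . (a_B, a_C, a_D, a_E) = 0

Solving yields:
  a_B = 872/1937
  a_C = 4761/9685
  a_D = 294/745
  a_E = 6237/19370

Starting state is D, so the absorption probability is a_D = 294/745.

Answer: 294/745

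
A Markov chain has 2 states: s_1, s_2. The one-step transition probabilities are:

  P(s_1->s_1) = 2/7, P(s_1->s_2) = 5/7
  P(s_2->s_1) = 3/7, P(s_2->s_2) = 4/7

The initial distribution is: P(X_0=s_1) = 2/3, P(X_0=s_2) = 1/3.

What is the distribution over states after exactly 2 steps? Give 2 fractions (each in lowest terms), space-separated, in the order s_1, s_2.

Answer: 8/21 13/21

Derivation:
Propagating the distribution step by step (d_{t+1} = d_t * P):
d_0 = (s_1=2/3, s_2=1/3)
  d_1[s_1] = 2/3*2/7 + 1/3*3/7 = 1/3
  d_1[s_2] = 2/3*5/7 + 1/3*4/7 = 2/3
d_1 = (s_1=1/3, s_2=2/3)
  d_2[s_1] = 1/3*2/7 + 2/3*3/7 = 8/21
  d_2[s_2] = 1/3*5/7 + 2/3*4/7 = 13/21
d_2 = (s_1=8/21, s_2=13/21)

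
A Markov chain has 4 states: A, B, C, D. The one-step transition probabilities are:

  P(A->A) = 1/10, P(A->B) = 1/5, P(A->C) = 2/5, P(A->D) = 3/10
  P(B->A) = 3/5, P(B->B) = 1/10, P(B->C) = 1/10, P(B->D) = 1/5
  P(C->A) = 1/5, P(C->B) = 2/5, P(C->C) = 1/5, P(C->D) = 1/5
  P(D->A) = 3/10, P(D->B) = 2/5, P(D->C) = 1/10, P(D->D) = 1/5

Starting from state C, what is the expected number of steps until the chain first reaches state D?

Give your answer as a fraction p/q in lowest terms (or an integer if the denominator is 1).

Let h_i = expected steps to first reach D from state i.
Boundary: h_D = 0.
First-step equations for the other states:
  h_A = 1 + 1/10*h_A + 1/5*h_B + 2/5*h_C + 3/10*h_D
  h_B = 1 + 3/5*h_A + 1/10*h_B + 1/10*h_C + 1/5*h_D
  h_C = 1 + 1/5*h_A + 2/5*h_B + 1/5*h_C + 1/5*h_D

Substituting h_D = 0 and rearranging gives the linear system (I - Q) h = 1:
  [9/10, -1/5, -2/5] . (h_A, h_B, h_C) = 1
  [-3/5, 9/10, -1/10] . (h_A, h_B, h_C) = 1
  [-1/5, -2/5, 4/5] . (h_A, h_B, h_C) = 1

Solving yields:
  h_A = 345/86
  h_B = 735/172
  h_C = 755/172

Starting state is C, so the expected hitting time is h_C = 755/172.

Answer: 755/172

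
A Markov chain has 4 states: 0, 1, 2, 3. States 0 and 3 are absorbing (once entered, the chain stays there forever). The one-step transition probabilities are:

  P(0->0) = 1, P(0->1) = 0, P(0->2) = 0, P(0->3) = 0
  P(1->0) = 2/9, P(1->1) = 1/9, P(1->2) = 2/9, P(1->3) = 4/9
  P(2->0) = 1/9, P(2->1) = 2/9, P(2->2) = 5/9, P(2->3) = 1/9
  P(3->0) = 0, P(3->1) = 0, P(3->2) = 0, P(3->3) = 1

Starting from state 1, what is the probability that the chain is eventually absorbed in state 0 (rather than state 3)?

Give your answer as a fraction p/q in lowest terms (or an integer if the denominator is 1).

Let a_i = P(absorbed in 0 | start in state i).
Boundary conditions: a_0 = 1, a_3 = 0.
For each transient state i, a_i = sum_j P(i->j) * a_j:
  a_1 = 2/9*a_0 + 1/9*a_1 + 2/9*a_2 + 4/9*a_3
  a_2 = 1/9*a_0 + 2/9*a_1 + 5/9*a_2 + 1/9*a_3

Substituting a_0 = 1 and a_3 = 0, rearrange to (I - Q) a = r where r[i] = P(i -> 0):
  [8/9, -2/9] . (a_1, a_2) = 2/9
  [-2/9, 4/9] . (a_1, a_2) = 1/9

Solving yields:
  a_1 = 5/14
  a_2 = 3/7

Starting state is 1, so the absorption probability is a_1 = 5/14.

Answer: 5/14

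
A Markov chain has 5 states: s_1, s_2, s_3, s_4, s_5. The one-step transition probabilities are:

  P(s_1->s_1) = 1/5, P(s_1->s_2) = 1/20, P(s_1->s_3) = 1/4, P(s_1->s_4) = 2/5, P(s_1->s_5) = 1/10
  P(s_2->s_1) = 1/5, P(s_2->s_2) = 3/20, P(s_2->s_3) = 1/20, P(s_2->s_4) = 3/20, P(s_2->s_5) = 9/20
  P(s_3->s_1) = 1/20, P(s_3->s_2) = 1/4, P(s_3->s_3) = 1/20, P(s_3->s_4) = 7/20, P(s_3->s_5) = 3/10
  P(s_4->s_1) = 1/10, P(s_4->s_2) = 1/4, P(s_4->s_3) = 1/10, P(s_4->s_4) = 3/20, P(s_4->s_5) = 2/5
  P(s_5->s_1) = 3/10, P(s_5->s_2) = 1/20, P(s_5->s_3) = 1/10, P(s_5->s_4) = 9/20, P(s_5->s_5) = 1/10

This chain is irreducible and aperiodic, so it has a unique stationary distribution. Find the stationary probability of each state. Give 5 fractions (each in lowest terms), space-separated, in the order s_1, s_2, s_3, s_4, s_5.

The stationary distribution satisfies pi = pi * P, i.e.:
  pi_s_1 = 1/5*pi_s_1 + 1/5*pi_s_2 + 1/20*pi_s_3 + 1/10*pi_s_4 + 3/10*pi_s_5
  pi_s_2 = 1/20*pi_s_1 + 3/20*pi_s_2 + 1/4*pi_s_3 + 1/4*pi_s_4 + 1/20*pi_s_5
  pi_s_3 = 1/4*pi_s_1 + 1/20*pi_s_2 + 1/20*pi_s_3 + 1/10*pi_s_4 + 1/10*pi_s_5
  pi_s_4 = 2/5*pi_s_1 + 3/20*pi_s_2 + 7/20*pi_s_3 + 3/20*pi_s_4 + 9/20*pi_s_5
  pi_s_5 = 1/10*pi_s_1 + 9/20*pi_s_2 + 3/10*pi_s_3 + 2/5*pi_s_4 + 1/10*pi_s_5
with normalization: pi_s_1 + pi_s_2 + pi_s_3 + pi_s_4 + pi_s_5 = 1.

Using the first 4 balance equations plus normalization, the linear system A*pi = b is:
  [-4/5, 1/5, 1/20, 1/10, 3/10] . pi = 0
  [1/20, -17/20, 1/4, 1/4, 1/20] . pi = 0
  [1/4, 1/20, -19/20, 1/10, 1/10] . pi = 0
  [2/5, 3/20, 7/20, -17/20, 9/20] . pi = 0
  [1, 1, 1, 1, 1] . pi = 1

Solving yields:
  pi_s_1 = 21097/117488
  pi_s_2 = 17245/117488
  pi_s_3 = 6691/58744
  pi_s_4 = 69697/234976
  pi_s_5 = 8833/33568

Verification (pi * P):
  21097/117488*1/5 + 17245/117488*1/5 + 6691/58744*1/20 + 69697/234976*1/10 + 8833/33568*3/10 = 21097/117488 = pi_s_1  (ok)
  21097/117488*1/20 + 17245/117488*3/20 + 6691/58744*1/4 + 69697/234976*1/4 + 8833/33568*1/20 = 17245/117488 = pi_s_2  (ok)
  21097/117488*1/4 + 17245/117488*1/20 + 6691/58744*1/20 + 69697/234976*1/10 + 8833/33568*1/10 = 6691/58744 = pi_s_3  (ok)
  21097/117488*2/5 + 17245/117488*3/20 + 6691/58744*7/20 + 69697/234976*3/20 + 8833/33568*9/20 = 69697/234976 = pi_s_4  (ok)
  21097/117488*1/10 + 17245/117488*9/20 + 6691/58744*3/10 + 69697/234976*2/5 + 8833/33568*1/10 = 8833/33568 = pi_s_5  (ok)

Answer: 21097/117488 17245/117488 6691/58744 69697/234976 8833/33568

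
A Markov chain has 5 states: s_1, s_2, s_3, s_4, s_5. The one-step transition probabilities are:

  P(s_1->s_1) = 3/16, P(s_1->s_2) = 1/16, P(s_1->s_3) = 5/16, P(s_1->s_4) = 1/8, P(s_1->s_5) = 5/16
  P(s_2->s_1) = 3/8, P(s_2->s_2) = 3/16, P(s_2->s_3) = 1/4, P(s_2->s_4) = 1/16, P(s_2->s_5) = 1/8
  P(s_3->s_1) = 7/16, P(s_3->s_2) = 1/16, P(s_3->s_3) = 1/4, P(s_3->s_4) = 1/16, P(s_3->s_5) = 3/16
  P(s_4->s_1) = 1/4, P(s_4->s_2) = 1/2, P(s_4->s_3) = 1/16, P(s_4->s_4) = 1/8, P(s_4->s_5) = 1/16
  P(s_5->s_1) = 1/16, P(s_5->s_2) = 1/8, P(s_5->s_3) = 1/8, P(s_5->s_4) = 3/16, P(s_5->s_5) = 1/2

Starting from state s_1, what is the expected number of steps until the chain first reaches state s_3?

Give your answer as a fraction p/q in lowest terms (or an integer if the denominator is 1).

Answer: 12496/2643

Derivation:
Let h_i = expected steps to first reach s_3 from state i.
Boundary: h_s_3 = 0.
First-step equations for the other states:
  h_s_1 = 1 + 3/16*h_s_1 + 1/16*h_s_2 + 5/16*h_s_3 + 1/8*h_s_4 + 5/16*h_s_5
  h_s_2 = 1 + 3/8*h_s_1 + 3/16*h_s_2 + 1/4*h_s_3 + 1/16*h_s_4 + 1/8*h_s_5
  h_s_4 = 1 + 1/4*h_s_1 + 1/2*h_s_2 + 1/16*h_s_3 + 1/8*h_s_4 + 1/16*h_s_5
  h_s_5 = 1 + 1/16*h_s_1 + 1/8*h_s_2 + 1/8*h_s_3 + 3/16*h_s_4 + 1/2*h_s_5

Substituting h_s_3 = 0 and rearranging gives the linear system (I - Q) h = 1:
  [13/16, -1/16, -1/8, -5/16] . (h_s_1, h_s_2, h_s_4, h_s_5) = 1
  [-3/8, 13/16, -1/16, -1/8] . (h_s_1, h_s_2, h_s_4, h_s_5) = 1
  [-1/4, -1/2, 7/8, -1/16] . (h_s_1, h_s_2, h_s_4, h_s_5) = 1
  [-1/16, -1/8, -3/16, 1/2] . (h_s_1, h_s_2, h_s_4, h_s_5) = 1

Solving yields:
  h_s_1 = 12496/2643
  h_s_2 = 12560/2643
  h_s_4 = 4960/881
  h_s_5 = 15568/2643

Starting state is s_1, so the expected hitting time is h_s_1 = 12496/2643.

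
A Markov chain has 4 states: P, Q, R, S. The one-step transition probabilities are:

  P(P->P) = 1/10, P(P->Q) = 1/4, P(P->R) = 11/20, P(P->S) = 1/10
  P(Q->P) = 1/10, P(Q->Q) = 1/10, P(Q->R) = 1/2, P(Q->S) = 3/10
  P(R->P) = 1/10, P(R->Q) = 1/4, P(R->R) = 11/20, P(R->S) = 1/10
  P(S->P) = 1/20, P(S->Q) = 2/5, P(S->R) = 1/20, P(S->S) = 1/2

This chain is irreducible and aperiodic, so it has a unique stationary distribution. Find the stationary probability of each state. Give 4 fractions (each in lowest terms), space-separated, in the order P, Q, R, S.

Answer: 7/80 1/4 33/80 1/4

Derivation:
The stationary distribution satisfies pi = pi * P, i.e.:
  pi_P = 1/10*pi_P + 1/10*pi_Q + 1/10*pi_R + 1/20*pi_S
  pi_Q = 1/4*pi_P + 1/10*pi_Q + 1/4*pi_R + 2/5*pi_S
  pi_R = 11/20*pi_P + 1/2*pi_Q + 11/20*pi_R + 1/20*pi_S
  pi_S = 1/10*pi_P + 3/10*pi_Q + 1/10*pi_R + 1/2*pi_S
with normalization: pi_P + pi_Q + pi_R + pi_S = 1.

Using the first 3 balance equations plus normalization, the linear system A*pi = b is:
  [-9/10, 1/10, 1/10, 1/20] . pi = 0
  [1/4, -9/10, 1/4, 2/5] . pi = 0
  [11/20, 1/2, -9/20, 1/20] . pi = 0
  [1, 1, 1, 1] . pi = 1

Solving yields:
  pi_P = 7/80
  pi_Q = 1/4
  pi_R = 33/80
  pi_S = 1/4

Verification (pi * P):
  7/80*1/10 + 1/4*1/10 + 33/80*1/10 + 1/4*1/20 = 7/80 = pi_P  (ok)
  7/80*1/4 + 1/4*1/10 + 33/80*1/4 + 1/4*2/5 = 1/4 = pi_Q  (ok)
  7/80*11/20 + 1/4*1/2 + 33/80*11/20 + 1/4*1/20 = 33/80 = pi_R  (ok)
  7/80*1/10 + 1/4*3/10 + 33/80*1/10 + 1/4*1/2 = 1/4 = pi_S  (ok)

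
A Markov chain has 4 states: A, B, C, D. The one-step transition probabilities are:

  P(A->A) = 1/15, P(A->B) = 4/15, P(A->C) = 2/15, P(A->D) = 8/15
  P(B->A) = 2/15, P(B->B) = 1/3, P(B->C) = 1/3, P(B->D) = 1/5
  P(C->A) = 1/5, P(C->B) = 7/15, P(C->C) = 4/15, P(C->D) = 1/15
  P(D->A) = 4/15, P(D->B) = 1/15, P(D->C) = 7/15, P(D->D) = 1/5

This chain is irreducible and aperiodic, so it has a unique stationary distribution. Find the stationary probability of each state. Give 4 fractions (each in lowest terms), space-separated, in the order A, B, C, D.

Answer: 645/3767 1150/3767 1158/3767 814/3767

Derivation:
The stationary distribution satisfies pi = pi * P, i.e.:
  pi_A = 1/15*pi_A + 2/15*pi_B + 1/5*pi_C + 4/15*pi_D
  pi_B = 4/15*pi_A + 1/3*pi_B + 7/15*pi_C + 1/15*pi_D
  pi_C = 2/15*pi_A + 1/3*pi_B + 4/15*pi_C + 7/15*pi_D
  pi_D = 8/15*pi_A + 1/5*pi_B + 1/15*pi_C + 1/5*pi_D
with normalization: pi_A + pi_B + pi_C + pi_D = 1.

Using the first 3 balance equations plus normalization, the linear system A*pi = b is:
  [-14/15, 2/15, 1/5, 4/15] . pi = 0
  [4/15, -2/3, 7/15, 1/15] . pi = 0
  [2/15, 1/3, -11/15, 7/15] . pi = 0
  [1, 1, 1, 1] . pi = 1

Solving yields:
  pi_A = 645/3767
  pi_B = 1150/3767
  pi_C = 1158/3767
  pi_D = 814/3767

Verification (pi * P):
  645/3767*1/15 + 1150/3767*2/15 + 1158/3767*1/5 + 814/3767*4/15 = 645/3767 = pi_A  (ok)
  645/3767*4/15 + 1150/3767*1/3 + 1158/3767*7/15 + 814/3767*1/15 = 1150/3767 = pi_B  (ok)
  645/3767*2/15 + 1150/3767*1/3 + 1158/3767*4/15 + 814/3767*7/15 = 1158/3767 = pi_C  (ok)
  645/3767*8/15 + 1150/3767*1/5 + 1158/3767*1/15 + 814/3767*1/5 = 814/3767 = pi_D  (ok)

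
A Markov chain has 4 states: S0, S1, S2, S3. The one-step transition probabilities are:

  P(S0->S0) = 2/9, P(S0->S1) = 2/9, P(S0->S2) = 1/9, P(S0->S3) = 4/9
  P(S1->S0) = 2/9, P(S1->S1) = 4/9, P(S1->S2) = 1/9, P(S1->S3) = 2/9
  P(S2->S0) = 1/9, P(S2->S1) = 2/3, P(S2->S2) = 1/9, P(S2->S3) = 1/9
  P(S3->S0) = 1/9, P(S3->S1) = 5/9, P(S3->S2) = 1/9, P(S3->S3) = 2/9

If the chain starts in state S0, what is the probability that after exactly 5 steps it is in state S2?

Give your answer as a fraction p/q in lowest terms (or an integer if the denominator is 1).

Computing P^5 by repeated multiplication:
P^1 =
  S0: [2/9, 2/9, 1/9, 4/9]
  S1: [2/9, 4/9, 1/9, 2/9]
  S2: [1/9, 2/3, 1/9, 1/9]
  S3: [1/9, 5/9, 1/9, 2/9]
P^2 =
  S0: [13/81, 38/81, 1/9, 7/27]
  S1: [5/27, 4/9, 1/9, 7/27]
  S2: [16/81, 37/81, 1/9, 19/81]
  S3: [5/27, 38/81, 1/9, 19/81]
P^3 =
  S0: [44/243, 337/729, 1/9, 179/729]
  S1: [44/243, 37/81, 1/9, 61/243]
  S2: [134/729, 329/729, 1/9, 185/729]
  S3: [134/729, 331/729, 1/9, 61/243]
P^4 =
  S0: [1198/6561, 2993/6561, 1/9, 547/2187]
  S1: [398/2187, 37/81, 1/9, 547/2187]
  S2: [1192/6561, 2995/6561, 1/9, 1645/6561]
  S3: [398/2187, 2993/6561, 1/9, 1645/6561]
P^5 =
  S0: [3584/19683, 26947/59049, 1/9, 14789/59049]
  S1: [3584/19683, 2995/6561, 1/9, 4927/19683]
  S2: [10748/59049, 26963/59049, 1/9, 14777/59049]
  S3: [10748/59049, 26959/59049, 1/9, 4927/19683]

(P^5)[S0 -> S2] = 1/9

Answer: 1/9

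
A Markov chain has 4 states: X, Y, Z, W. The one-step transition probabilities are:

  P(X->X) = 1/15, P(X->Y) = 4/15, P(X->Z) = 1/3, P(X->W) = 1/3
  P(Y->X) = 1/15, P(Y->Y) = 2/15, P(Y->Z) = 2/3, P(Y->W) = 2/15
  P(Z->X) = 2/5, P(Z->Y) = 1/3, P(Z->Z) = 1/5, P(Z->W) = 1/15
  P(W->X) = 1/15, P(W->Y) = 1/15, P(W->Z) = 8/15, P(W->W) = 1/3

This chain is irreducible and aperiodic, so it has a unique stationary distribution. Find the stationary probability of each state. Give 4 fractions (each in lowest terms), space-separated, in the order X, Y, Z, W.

The stationary distribution satisfies pi = pi * P, i.e.:
  pi_X = 1/15*pi_X + 1/15*pi_Y + 2/5*pi_Z + 1/15*pi_W
  pi_Y = 4/15*pi_X + 2/15*pi_Y + 1/3*pi_Z + 1/15*pi_W
  pi_Z = 1/3*pi_X + 2/3*pi_Y + 1/5*pi_Z + 8/15*pi_W
  pi_W = 1/3*pi_X + 2/15*pi_Y + 1/15*pi_Z + 1/3*pi_W
with normalization: pi_X + pi_Y + pi_Z + pi_W = 1.

Using the first 3 balance equations plus normalization, the linear system A*pi = b is:
  [-14/15, 1/15, 2/5, 1/15] . pi = 0
  [4/15, -13/15, 1/3, 1/15] . pi = 0
  [1/3, 2/3, -4/5, 8/15] . pi = 0
  [1, 1, 1, 1] . pi = 1

Solving yields:
  pi_X = 421/2130
  pi_Y = 321/1420
  pi_Z = 279/710
  pi_W = 11/60

Verification (pi * P):
  421/2130*1/15 + 321/1420*1/15 + 279/710*2/5 + 11/60*1/15 = 421/2130 = pi_X  (ok)
  421/2130*4/15 + 321/1420*2/15 + 279/710*1/3 + 11/60*1/15 = 321/1420 = pi_Y  (ok)
  421/2130*1/3 + 321/1420*2/3 + 279/710*1/5 + 11/60*8/15 = 279/710 = pi_Z  (ok)
  421/2130*1/3 + 321/1420*2/15 + 279/710*1/15 + 11/60*1/3 = 11/60 = pi_W  (ok)

Answer: 421/2130 321/1420 279/710 11/60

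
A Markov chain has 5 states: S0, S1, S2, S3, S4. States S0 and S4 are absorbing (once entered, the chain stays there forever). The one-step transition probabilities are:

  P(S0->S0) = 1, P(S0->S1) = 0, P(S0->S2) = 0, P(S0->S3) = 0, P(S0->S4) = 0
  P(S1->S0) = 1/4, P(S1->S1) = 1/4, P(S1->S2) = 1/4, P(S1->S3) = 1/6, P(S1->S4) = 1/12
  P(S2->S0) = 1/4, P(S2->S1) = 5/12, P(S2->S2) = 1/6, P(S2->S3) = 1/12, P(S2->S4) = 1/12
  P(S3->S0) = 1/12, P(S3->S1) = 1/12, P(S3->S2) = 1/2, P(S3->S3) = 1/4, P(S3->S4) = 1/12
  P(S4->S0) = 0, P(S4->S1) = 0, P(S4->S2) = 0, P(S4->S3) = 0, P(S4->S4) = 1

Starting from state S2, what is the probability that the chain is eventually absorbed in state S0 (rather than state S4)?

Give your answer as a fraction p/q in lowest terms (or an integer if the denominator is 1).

Answer: 197/269

Derivation:
Let a_i = P(absorbed in S0 | start in state i).
Boundary conditions: a_S0 = 1, a_S4 = 0.
For each transient state i, a_i = sum_j P(i->j) * a_j:
  a_S1 = 1/4*a_S0 + 1/4*a_S1 + 1/4*a_S2 + 1/6*a_S3 + 1/12*a_S4
  a_S2 = 1/4*a_S0 + 5/12*a_S1 + 1/6*a_S2 + 1/12*a_S3 + 1/12*a_S4
  a_S3 = 1/12*a_S0 + 1/12*a_S1 + 1/2*a_S2 + 1/4*a_S3 + 1/12*a_S4

Substituting a_S0 = 1 and a_S4 = 0, rearrange to (I - Q) a = r where r[i] = P(i -> S0):
  [3/4, -1/4, -1/6] . (a_S1, a_S2, a_S3) = 1/4
  [-5/12, 5/6, -1/12] . (a_S1, a_S2, a_S3) = 1/4
  [-1/12, -1/2, 3/4] . (a_S1, a_S2, a_S3) = 1/12

Solving yields:
  a_S1 = 196/269
  a_S2 = 197/269
  a_S3 = 183/269

Starting state is S2, so the absorption probability is a_S2 = 197/269.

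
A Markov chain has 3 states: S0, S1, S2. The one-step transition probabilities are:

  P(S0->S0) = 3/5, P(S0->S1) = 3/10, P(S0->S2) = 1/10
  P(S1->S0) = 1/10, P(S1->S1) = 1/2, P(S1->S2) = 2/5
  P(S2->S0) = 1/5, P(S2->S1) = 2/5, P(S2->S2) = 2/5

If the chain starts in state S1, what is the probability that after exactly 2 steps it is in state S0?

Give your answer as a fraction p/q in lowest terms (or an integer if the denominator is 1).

Computing P^2 by repeated multiplication:
P^1 =
  S0: [3/5, 3/10, 1/10]
  S1: [1/10, 1/2, 2/5]
  S2: [1/5, 2/5, 2/5]
P^2 =
  S0: [41/100, 37/100, 11/50]
  S1: [19/100, 11/25, 37/100]
  S2: [6/25, 21/50, 17/50]

(P^2)[S1 -> S0] = 19/100

Answer: 19/100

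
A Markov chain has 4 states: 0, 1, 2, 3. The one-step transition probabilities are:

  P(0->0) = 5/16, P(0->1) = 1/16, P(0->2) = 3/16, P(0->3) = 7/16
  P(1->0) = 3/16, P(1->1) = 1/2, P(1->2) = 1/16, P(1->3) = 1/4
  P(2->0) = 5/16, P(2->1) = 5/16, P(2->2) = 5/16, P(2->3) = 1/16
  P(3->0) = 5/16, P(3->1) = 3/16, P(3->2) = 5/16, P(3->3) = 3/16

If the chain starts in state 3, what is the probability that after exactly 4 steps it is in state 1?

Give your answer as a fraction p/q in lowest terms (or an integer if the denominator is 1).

Computing P^4 by repeated multiplication:
P^1 =
  0: [5/16, 1/16, 3/16, 7/16]
  1: [3/16, 1/2, 1/16, 1/4]
  2: [5/16, 5/16, 5/16, 1/16]
  3: [5/16, 3/16, 5/16, 3/16]
P^2 =
  0: [39/128, 49/256, 33/128, 63/256]
  1: [1/4, 21/64, 21/128, 33/128]
  2: [35/128, 73/256, 25/128, 63/256]
  3: [37/128, 63/256, 29/128, 61/256]
P^3 =
  0: [591/2048, 989/4096, 29/128, 997/4096]
  1: [139/512, 143/512, 51/256, 1/4]
  2: [567/2048, 1093/4096, 53/256, 1021/4096]
  3: [577/2048, 1051/4096, 55/256, 1011/4096]
P^4 =
  0: [9251/32768, 16725/65536, 885/4096, 16149/65536]
  1: [1137/4096, 2177/8192, 855/4096, 2031/8192]
  2: [9147/32768, 17181/65536, 865/4096, 16221/65536]
  3: [9189/32768, 16995/65536, 873/4096, 16195/65536]

(P^4)[3 -> 1] = 16995/65536

Answer: 16995/65536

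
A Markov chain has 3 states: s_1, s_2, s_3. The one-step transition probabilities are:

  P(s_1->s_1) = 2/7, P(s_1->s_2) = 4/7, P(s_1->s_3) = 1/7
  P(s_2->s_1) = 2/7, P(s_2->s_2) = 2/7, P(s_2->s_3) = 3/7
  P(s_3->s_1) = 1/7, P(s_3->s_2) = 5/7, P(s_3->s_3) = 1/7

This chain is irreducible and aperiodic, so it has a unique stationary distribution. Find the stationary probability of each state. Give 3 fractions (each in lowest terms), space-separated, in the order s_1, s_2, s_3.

The stationary distribution satisfies pi = pi * P, i.e.:
  pi_s_1 = 2/7*pi_s_1 + 2/7*pi_s_2 + 1/7*pi_s_3
  pi_s_2 = 4/7*pi_s_1 + 2/7*pi_s_2 + 5/7*pi_s_3
  pi_s_3 = 1/7*pi_s_1 + 3/7*pi_s_2 + 1/7*pi_s_3
with normalization: pi_s_1 + pi_s_2 + pi_s_3 = 1.

Using the first 2 balance equations plus normalization, the linear system A*pi = b is:
  [-5/7, 2/7, 1/7] . pi = 0
  [4/7, -5/7, 5/7] . pi = 0
  [1, 1, 1] . pi = 1

Solving yields:
  pi_s_1 = 15/61
  pi_s_2 = 29/61
  pi_s_3 = 17/61

Verification (pi * P):
  15/61*2/7 + 29/61*2/7 + 17/61*1/7 = 15/61 = pi_s_1  (ok)
  15/61*4/7 + 29/61*2/7 + 17/61*5/7 = 29/61 = pi_s_2  (ok)
  15/61*1/7 + 29/61*3/7 + 17/61*1/7 = 17/61 = pi_s_3  (ok)

Answer: 15/61 29/61 17/61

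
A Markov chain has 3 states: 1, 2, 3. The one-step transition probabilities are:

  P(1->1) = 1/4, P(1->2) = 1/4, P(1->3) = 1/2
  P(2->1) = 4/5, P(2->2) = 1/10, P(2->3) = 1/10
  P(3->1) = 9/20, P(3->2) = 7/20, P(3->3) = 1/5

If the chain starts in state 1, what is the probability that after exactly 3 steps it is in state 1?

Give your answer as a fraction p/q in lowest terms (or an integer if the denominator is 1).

Computing P^3 by repeated multiplication:
P^1 =
  1: [1/4, 1/4, 1/2]
  2: [4/5, 1/10, 1/10]
  3: [9/20, 7/20, 1/5]
P^2 =
  1: [39/80, 21/80, 1/4]
  2: [13/40, 49/200, 43/100]
  3: [193/400, 87/400, 3/10]
P^3 =
  1: [711/1600, 377/1600, 8/25]
  2: [1883/4000, 41/160, 273/1000]
  3: [3437/8000, 1979/8000, 323/1000]

(P^3)[1 -> 1] = 711/1600

Answer: 711/1600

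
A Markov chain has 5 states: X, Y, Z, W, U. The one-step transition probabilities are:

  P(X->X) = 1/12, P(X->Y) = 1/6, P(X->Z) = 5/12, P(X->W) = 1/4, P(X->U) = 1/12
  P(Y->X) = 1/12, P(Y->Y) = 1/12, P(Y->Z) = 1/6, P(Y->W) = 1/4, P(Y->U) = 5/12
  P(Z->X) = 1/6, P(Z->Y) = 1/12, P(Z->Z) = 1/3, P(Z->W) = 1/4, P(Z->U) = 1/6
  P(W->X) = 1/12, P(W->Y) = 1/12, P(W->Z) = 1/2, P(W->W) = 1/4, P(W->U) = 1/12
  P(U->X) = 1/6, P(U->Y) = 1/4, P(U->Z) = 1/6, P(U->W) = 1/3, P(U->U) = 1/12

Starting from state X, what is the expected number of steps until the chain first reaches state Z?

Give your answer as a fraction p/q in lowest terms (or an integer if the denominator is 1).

Let h_i = expected steps to first reach Z from state i.
Boundary: h_Z = 0.
First-step equations for the other states:
  h_X = 1 + 1/12*h_X + 1/6*h_Y + 5/12*h_Z + 1/4*h_W + 1/12*h_U
  h_Y = 1 + 1/12*h_X + 1/12*h_Y + 1/6*h_Z + 1/4*h_W + 5/12*h_U
  h_W = 1 + 1/12*h_X + 1/12*h_Y + 1/2*h_Z + 1/4*h_W + 1/12*h_U
  h_U = 1 + 1/6*h_X + 1/4*h_Y + 1/6*h_Z + 1/3*h_W + 1/12*h_U

Substituting h_Z = 0 and rearranging gives the linear system (I - Q) h = 1:
  [11/12, -1/6, -1/4, -1/12] . (h_X, h_Y, h_W, h_U) = 1
  [-1/12, 11/12, -1/4, -5/12] . (h_X, h_Y, h_W, h_U) = 1
  [-1/12, -1/12, 3/4, -1/12] . (h_X, h_Y, h_W, h_U) = 1
  [-1/6, -1/4, -1/3, 11/12] . (h_X, h_Y, h_W, h_U) = 1

Solving yields:
  h_X = 5484/2027
  h_Y = 7200/2027
  h_W = 4884/2027
  h_U = 6948/2027

Starting state is X, so the expected hitting time is h_X = 5484/2027.

Answer: 5484/2027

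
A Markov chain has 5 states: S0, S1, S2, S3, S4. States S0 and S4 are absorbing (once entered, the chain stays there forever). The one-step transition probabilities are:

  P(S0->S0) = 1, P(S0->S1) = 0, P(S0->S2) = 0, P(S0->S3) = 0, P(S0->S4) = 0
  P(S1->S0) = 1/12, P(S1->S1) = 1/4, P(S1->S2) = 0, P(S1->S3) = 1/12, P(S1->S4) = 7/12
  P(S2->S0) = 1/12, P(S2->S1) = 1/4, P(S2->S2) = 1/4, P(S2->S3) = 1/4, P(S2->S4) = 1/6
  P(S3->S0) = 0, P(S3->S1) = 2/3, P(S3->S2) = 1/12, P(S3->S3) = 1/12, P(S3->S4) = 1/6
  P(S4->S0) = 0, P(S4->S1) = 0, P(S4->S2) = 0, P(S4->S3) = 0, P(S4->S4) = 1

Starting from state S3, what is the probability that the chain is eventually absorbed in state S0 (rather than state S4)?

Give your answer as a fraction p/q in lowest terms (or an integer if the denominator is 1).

Answer: 28/263

Derivation:
Let a_i = P(absorbed in S0 | start in state i).
Boundary conditions: a_S0 = 1, a_S4 = 0.
For each transient state i, a_i = sum_j P(i->j) * a_j:
  a_S1 = 1/12*a_S0 + 1/4*a_S1 + 0*a_S2 + 1/12*a_S3 + 7/12*a_S4
  a_S2 = 1/12*a_S0 + 1/4*a_S1 + 1/4*a_S2 + 1/4*a_S3 + 1/6*a_S4
  a_S3 = 0*a_S0 + 2/3*a_S1 + 1/12*a_S2 + 1/12*a_S3 + 1/6*a_S4

Substituting a_S0 = 1 and a_S4 = 0, rearrange to (I - Q) a = r where r[i] = P(i -> S0):
  [3/4, 0, -1/12] . (a_S1, a_S2, a_S3) = 1/12
  [-1/4, 3/4, -1/4] . (a_S1, a_S2, a_S3) = 1/12
  [-2/3, -1/12, 11/12] . (a_S1, a_S2, a_S3) = 0

Solving yields:
  a_S1 = 97/789
  a_S2 = 148/789
  a_S3 = 28/263

Starting state is S3, so the absorption probability is a_S3 = 28/263.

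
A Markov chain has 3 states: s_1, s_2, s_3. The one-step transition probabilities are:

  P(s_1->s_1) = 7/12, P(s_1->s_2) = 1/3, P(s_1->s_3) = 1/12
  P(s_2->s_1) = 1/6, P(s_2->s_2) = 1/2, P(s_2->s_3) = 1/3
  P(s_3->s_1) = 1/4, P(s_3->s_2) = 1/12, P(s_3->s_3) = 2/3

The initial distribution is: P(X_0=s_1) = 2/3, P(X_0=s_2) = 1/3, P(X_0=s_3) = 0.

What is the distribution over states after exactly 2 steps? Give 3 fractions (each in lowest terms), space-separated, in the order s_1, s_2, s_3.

Propagating the distribution step by step (d_{t+1} = d_t * P):
d_0 = (s_1=2/3, s_2=1/3, s_3=0)
  d_1[s_1] = 2/3*7/12 + 1/3*1/6 + 0*1/4 = 4/9
  d_1[s_2] = 2/3*1/3 + 1/3*1/2 + 0*1/12 = 7/18
  d_1[s_3] = 2/3*1/12 + 1/3*1/3 + 0*2/3 = 1/6
d_1 = (s_1=4/9, s_2=7/18, s_3=1/6)
  d_2[s_1] = 4/9*7/12 + 7/18*1/6 + 1/6*1/4 = 79/216
  d_2[s_2] = 4/9*1/3 + 7/18*1/2 + 1/6*1/12 = 77/216
  d_2[s_3] = 4/9*1/12 + 7/18*1/3 + 1/6*2/3 = 5/18
d_2 = (s_1=79/216, s_2=77/216, s_3=5/18)

Answer: 79/216 77/216 5/18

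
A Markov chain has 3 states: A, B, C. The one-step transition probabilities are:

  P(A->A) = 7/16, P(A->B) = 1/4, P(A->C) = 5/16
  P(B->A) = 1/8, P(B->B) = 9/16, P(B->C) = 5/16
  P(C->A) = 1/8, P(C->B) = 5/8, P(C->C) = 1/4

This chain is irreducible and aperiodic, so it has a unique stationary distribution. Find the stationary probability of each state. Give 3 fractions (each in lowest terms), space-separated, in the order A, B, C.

Answer: 2/11 98/187 5/17

Derivation:
The stationary distribution satisfies pi = pi * P, i.e.:
  pi_A = 7/16*pi_A + 1/8*pi_B + 1/8*pi_C
  pi_B = 1/4*pi_A + 9/16*pi_B + 5/8*pi_C
  pi_C = 5/16*pi_A + 5/16*pi_B + 1/4*pi_C
with normalization: pi_A + pi_B + pi_C = 1.

Using the first 2 balance equations plus normalization, the linear system A*pi = b is:
  [-9/16, 1/8, 1/8] . pi = 0
  [1/4, -7/16, 5/8] . pi = 0
  [1, 1, 1] . pi = 1

Solving yields:
  pi_A = 2/11
  pi_B = 98/187
  pi_C = 5/17

Verification (pi * P):
  2/11*7/16 + 98/187*1/8 + 5/17*1/8 = 2/11 = pi_A  (ok)
  2/11*1/4 + 98/187*9/16 + 5/17*5/8 = 98/187 = pi_B  (ok)
  2/11*5/16 + 98/187*5/16 + 5/17*1/4 = 5/17 = pi_C  (ok)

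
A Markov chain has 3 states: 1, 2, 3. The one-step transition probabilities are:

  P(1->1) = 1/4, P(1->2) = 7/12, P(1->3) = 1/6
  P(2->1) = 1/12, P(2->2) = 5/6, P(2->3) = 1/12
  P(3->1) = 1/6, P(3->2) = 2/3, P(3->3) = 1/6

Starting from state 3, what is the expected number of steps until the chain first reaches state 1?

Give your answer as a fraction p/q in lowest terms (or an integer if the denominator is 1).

Let h_i = expected steps to first reach 1 from state i.
Boundary: h_1 = 0.
First-step equations for the other states:
  h_2 = 1 + 1/12*h_1 + 5/6*h_2 + 1/12*h_3
  h_3 = 1 + 1/6*h_1 + 2/3*h_2 + 1/6*h_3

Substituting h_1 = 0 and rearranging gives the linear system (I - Q) h = 1:
  [1/6, -1/12] . (h_2, h_3) = 1
  [-2/3, 5/6] . (h_2, h_3) = 1

Solving yields:
  h_2 = 11
  h_3 = 10

Starting state is 3, so the expected hitting time is h_3 = 10.

Answer: 10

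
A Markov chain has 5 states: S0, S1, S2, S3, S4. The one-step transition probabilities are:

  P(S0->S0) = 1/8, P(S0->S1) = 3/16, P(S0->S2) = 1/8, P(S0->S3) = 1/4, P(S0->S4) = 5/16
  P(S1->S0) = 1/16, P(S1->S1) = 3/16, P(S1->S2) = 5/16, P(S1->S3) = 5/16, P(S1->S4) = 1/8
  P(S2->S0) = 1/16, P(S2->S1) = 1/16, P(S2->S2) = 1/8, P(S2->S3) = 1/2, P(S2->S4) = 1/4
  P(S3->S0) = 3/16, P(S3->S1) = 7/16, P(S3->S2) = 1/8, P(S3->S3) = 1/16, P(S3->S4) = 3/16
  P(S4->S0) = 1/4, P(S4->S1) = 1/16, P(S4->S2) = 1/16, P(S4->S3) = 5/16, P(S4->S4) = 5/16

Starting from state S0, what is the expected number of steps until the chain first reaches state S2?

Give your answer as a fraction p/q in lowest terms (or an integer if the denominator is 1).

Let h_i = expected steps to first reach S2 from state i.
Boundary: h_S2 = 0.
First-step equations for the other states:
  h_S0 = 1 + 1/8*h_S0 + 3/16*h_S1 + 1/8*h_S2 + 1/4*h_S3 + 5/16*h_S4
  h_S1 = 1 + 1/16*h_S0 + 3/16*h_S1 + 5/16*h_S2 + 5/16*h_S3 + 1/8*h_S4
  h_S3 = 1 + 3/16*h_S0 + 7/16*h_S1 + 1/8*h_S2 + 1/16*h_S3 + 3/16*h_S4
  h_S4 = 1 + 1/4*h_S0 + 1/16*h_S1 + 1/16*h_S2 + 5/16*h_S3 + 5/16*h_S4

Substituting h_S2 = 0 and rearranging gives the linear system (I - Q) h = 1:
  [7/8, -3/16, -1/4, -5/16] . (h_S0, h_S1, h_S3, h_S4) = 1
  [-1/16, 13/16, -5/16, -1/8] . (h_S0, h_S1, h_S3, h_S4) = 1
  [-3/16, -7/16, 15/16, -3/16] . (h_S0, h_S1, h_S3, h_S4) = 1
  [-1/4, -1/16, -5/16, 11/16] . (h_S0, h_S1, h_S3, h_S4) = 1

Solving yields:
  h_S0 = 75616/11365
  h_S1 = 59984/11365
  h_S3 = 71648/11365
  h_S4 = 82048/11365

Starting state is S0, so the expected hitting time is h_S0 = 75616/11365.

Answer: 75616/11365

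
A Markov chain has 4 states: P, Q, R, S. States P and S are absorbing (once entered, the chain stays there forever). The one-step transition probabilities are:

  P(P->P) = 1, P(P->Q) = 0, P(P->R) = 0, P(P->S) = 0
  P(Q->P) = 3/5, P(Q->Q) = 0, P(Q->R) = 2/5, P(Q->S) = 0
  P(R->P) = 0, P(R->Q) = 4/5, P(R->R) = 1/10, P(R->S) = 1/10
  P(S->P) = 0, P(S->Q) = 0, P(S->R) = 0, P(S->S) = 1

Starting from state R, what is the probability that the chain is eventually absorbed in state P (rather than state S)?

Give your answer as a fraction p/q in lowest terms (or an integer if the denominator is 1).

Answer: 24/29

Derivation:
Let a_i = P(absorbed in P | start in state i).
Boundary conditions: a_P = 1, a_S = 0.
For each transient state i, a_i = sum_j P(i->j) * a_j:
  a_Q = 3/5*a_P + 0*a_Q + 2/5*a_R + 0*a_S
  a_R = 0*a_P + 4/5*a_Q + 1/10*a_R + 1/10*a_S

Substituting a_P = 1 and a_S = 0, rearrange to (I - Q) a = r where r[i] = P(i -> P):
  [1, -2/5] . (a_Q, a_R) = 3/5
  [-4/5, 9/10] . (a_Q, a_R) = 0

Solving yields:
  a_Q = 27/29
  a_R = 24/29

Starting state is R, so the absorption probability is a_R = 24/29.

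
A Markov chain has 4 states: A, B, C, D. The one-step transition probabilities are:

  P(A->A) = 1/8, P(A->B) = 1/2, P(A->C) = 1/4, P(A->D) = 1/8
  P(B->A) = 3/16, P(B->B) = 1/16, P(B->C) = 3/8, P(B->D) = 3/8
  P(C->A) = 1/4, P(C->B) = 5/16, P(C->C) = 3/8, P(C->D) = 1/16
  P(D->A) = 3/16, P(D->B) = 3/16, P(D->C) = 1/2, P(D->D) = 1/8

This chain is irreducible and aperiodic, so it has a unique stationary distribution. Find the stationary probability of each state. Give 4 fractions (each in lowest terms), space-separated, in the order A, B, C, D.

Answer: 187/943 248/943 350/943 158/943

Derivation:
The stationary distribution satisfies pi = pi * P, i.e.:
  pi_A = 1/8*pi_A + 3/16*pi_B + 1/4*pi_C + 3/16*pi_D
  pi_B = 1/2*pi_A + 1/16*pi_B + 5/16*pi_C + 3/16*pi_D
  pi_C = 1/4*pi_A + 3/8*pi_B + 3/8*pi_C + 1/2*pi_D
  pi_D = 1/8*pi_A + 3/8*pi_B + 1/16*pi_C + 1/8*pi_D
with normalization: pi_A + pi_B + pi_C + pi_D = 1.

Using the first 3 balance equations plus normalization, the linear system A*pi = b is:
  [-7/8, 3/16, 1/4, 3/16] . pi = 0
  [1/2, -15/16, 5/16, 3/16] . pi = 0
  [1/4, 3/8, -5/8, 1/2] . pi = 0
  [1, 1, 1, 1] . pi = 1

Solving yields:
  pi_A = 187/943
  pi_B = 248/943
  pi_C = 350/943
  pi_D = 158/943

Verification (pi * P):
  187/943*1/8 + 248/943*3/16 + 350/943*1/4 + 158/943*3/16 = 187/943 = pi_A  (ok)
  187/943*1/2 + 248/943*1/16 + 350/943*5/16 + 158/943*3/16 = 248/943 = pi_B  (ok)
  187/943*1/4 + 248/943*3/8 + 350/943*3/8 + 158/943*1/2 = 350/943 = pi_C  (ok)
  187/943*1/8 + 248/943*3/8 + 350/943*1/16 + 158/943*1/8 = 158/943 = pi_D  (ok)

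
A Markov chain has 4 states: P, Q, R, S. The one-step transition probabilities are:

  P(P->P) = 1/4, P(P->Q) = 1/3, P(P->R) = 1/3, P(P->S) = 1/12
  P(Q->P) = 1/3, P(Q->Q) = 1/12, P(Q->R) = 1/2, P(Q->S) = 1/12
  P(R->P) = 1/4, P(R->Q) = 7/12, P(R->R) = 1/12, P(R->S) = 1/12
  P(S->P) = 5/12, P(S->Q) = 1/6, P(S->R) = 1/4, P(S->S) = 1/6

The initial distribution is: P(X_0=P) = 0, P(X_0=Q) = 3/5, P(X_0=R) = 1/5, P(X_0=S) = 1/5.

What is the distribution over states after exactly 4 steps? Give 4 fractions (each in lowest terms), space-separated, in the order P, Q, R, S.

Propagating the distribution step by step (d_{t+1} = d_t * P):
d_0 = (P=0, Q=3/5, R=1/5, S=1/5)
  d_1[P] = 0*1/4 + 3/5*1/3 + 1/5*1/4 + 1/5*5/12 = 1/3
  d_1[Q] = 0*1/3 + 3/5*1/12 + 1/5*7/12 + 1/5*1/6 = 1/5
  d_1[R] = 0*1/3 + 3/5*1/2 + 1/5*1/12 + 1/5*1/4 = 11/30
  d_1[S] = 0*1/12 + 3/5*1/12 + 1/5*1/12 + 1/5*1/6 = 1/10
d_1 = (P=1/3, Q=1/5, R=11/30, S=1/10)
  d_2[P] = 1/3*1/4 + 1/5*1/3 + 11/30*1/4 + 1/10*5/12 = 17/60
  d_2[Q] = 1/3*1/3 + 1/5*1/12 + 11/30*7/12 + 1/10*1/6 = 43/120
  d_2[R] = 1/3*1/3 + 1/5*1/2 + 11/30*1/12 + 1/10*1/4 = 4/15
  d_2[S] = 1/3*1/12 + 1/5*1/12 + 11/30*1/12 + 1/10*1/6 = 11/120
d_2 = (P=17/60, Q=43/120, R=4/15, S=11/120)
  d_3[P] = 17/60*1/4 + 43/120*1/3 + 4/15*1/4 + 11/120*5/12 = 85/288
  d_3[Q] = 17/60*1/3 + 43/120*1/12 + 4/15*7/12 + 11/120*1/6 = 85/288
  d_3[R] = 17/60*1/3 + 43/120*1/2 + 4/15*1/12 + 11/120*1/4 = 51/160
  d_3[S] = 17/60*1/12 + 43/120*1/12 + 4/15*1/12 + 11/120*1/6 = 131/1440
d_3 = (P=85/288, Q=85/288, R=51/160, S=131/1440)
  d_4[P] = 85/288*1/4 + 85/288*1/3 + 51/160*1/4 + 131/1440*5/12 = 1669/5760
  d_4[Q] = 85/288*1/3 + 85/288*1/12 + 51/160*7/12 + 131/1440*1/6 = 35/108
  d_4[R] = 85/288*1/3 + 85/288*1/2 + 51/160*1/12 + 131/1440*1/4 = 2551/8640
  d_4[S] = 85/288*1/12 + 85/288*1/12 + 51/160*1/12 + 131/1440*1/6 = 1571/17280
d_4 = (P=1669/5760, Q=35/108, R=2551/8640, S=1571/17280)

Answer: 1669/5760 35/108 2551/8640 1571/17280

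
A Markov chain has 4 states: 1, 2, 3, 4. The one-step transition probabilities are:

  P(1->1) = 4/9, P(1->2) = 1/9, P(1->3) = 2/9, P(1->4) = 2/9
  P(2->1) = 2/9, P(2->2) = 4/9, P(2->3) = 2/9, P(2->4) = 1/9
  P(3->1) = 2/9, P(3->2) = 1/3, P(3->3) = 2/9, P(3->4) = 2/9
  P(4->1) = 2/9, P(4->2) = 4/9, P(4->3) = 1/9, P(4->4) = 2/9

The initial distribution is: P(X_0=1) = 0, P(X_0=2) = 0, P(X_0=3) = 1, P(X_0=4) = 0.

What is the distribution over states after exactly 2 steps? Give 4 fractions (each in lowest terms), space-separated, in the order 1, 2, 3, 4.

Propagating the distribution step by step (d_{t+1} = d_t * P):
d_0 = (1=0, 2=0, 3=1, 4=0)
  d_1[1] = 0*4/9 + 0*2/9 + 1*2/9 + 0*2/9 = 2/9
  d_1[2] = 0*1/9 + 0*4/9 + 1*1/3 + 0*4/9 = 1/3
  d_1[3] = 0*2/9 + 0*2/9 + 1*2/9 + 0*1/9 = 2/9
  d_1[4] = 0*2/9 + 0*1/9 + 1*2/9 + 0*2/9 = 2/9
d_1 = (1=2/9, 2=1/3, 3=2/9, 4=2/9)
  d_2[1] = 2/9*4/9 + 1/3*2/9 + 2/9*2/9 + 2/9*2/9 = 22/81
  d_2[2] = 2/9*1/9 + 1/3*4/9 + 2/9*1/3 + 2/9*4/9 = 28/81
  d_2[3] = 2/9*2/9 + 1/3*2/9 + 2/9*2/9 + 2/9*1/9 = 16/81
  d_2[4] = 2/9*2/9 + 1/3*1/9 + 2/9*2/9 + 2/9*2/9 = 5/27
d_2 = (1=22/81, 2=28/81, 3=16/81, 4=5/27)

Answer: 22/81 28/81 16/81 5/27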